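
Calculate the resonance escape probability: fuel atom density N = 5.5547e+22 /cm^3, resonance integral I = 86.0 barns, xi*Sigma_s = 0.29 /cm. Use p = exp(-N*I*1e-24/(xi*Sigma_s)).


p = exp(-N * I * 1e-24 / (xi*Sigma_s))
p = exp(-5.5547e+22 * 86.0 * 1e-24 / 0.29)
p = 7.0155e-08

7.0155e-08


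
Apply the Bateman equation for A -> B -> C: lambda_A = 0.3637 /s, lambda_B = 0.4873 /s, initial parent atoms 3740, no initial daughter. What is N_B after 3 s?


N_B(t) = lambda_A * N_A0 / (lambda_B - lambda_A) * [exp(-lambda_A*t) - exp(-lambda_B*t)]
exp(-0.3637*3) = 0.3358469; exp(-0.4873*3) = 0.2317954
N_B = 0.3637 * 3740 / (0.4873 - 0.3637) * (0.3358469 - 0.2317954)
N_B = 1145.1

1145.1


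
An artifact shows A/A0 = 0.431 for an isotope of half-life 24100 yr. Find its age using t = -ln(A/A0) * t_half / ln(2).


lambda = ln(2) / t_half = ln(2) / 24100 = 2.876129e-05 /yr
t = -ln(A/A0) / lambda
t = -ln(0.431) / 2.876129e-05
t = 29263 yr

29263


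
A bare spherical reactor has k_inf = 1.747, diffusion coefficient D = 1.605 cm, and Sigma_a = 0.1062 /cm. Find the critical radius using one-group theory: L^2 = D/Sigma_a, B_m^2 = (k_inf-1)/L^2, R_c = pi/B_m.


L^2 = D / Sigma_a = 1.605 / 0.1062 = 15.11299 cm^2
B_m^2 = (k_inf - 1) / L^2 = (1.747 - 1) / 15.11299 = 0.04942768 /cm^2
For a bare sphere: B_g = pi/R, so R_c = pi / sqrt(B_m^2)
R_c = pi / sqrt(0.04942768) = 14.131 cm

14.131


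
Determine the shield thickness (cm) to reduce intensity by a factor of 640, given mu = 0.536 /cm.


x = ln(factor) / mu
x = ln(640) / 0.536
x = 12.055 cm

12.055


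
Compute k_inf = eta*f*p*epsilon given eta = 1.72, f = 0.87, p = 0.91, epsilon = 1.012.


k_inf = eta * f * p * epsilon
k_inf = 1.72 * 0.87 * 0.91 * 1.012
k_inf = 1.3781

1.3781


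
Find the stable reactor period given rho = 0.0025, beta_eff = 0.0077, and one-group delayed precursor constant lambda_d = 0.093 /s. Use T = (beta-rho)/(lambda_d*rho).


T = (beta - rho) / (lambda_d * rho)
T = (0.0077 - 0.0025) / (0.093 * 0.0025)
T = 22.366 s

22.366


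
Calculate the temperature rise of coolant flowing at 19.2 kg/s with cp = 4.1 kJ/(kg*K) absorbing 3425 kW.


dT = Q / (m_dot * cp)
dT = 3425 / (19.2 * 4.1)
dT = 43.509 C

43.509


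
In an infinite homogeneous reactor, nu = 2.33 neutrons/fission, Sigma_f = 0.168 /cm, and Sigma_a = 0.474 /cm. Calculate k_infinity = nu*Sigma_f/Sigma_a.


k_inf = nu * Sigma_f / Sigma_a
k_inf = 2.33 * 0.168 / 0.474
k_inf = 0.82582

0.82582


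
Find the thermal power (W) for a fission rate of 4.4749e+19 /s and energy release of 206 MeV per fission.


P = fission_rate * E_MeV * 1.602e-13
P = 4.4749e+19 * 206 * 1.602e-13
P = 1.4768e+09 W

1.4768e+09


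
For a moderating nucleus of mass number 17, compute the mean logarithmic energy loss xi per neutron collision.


xi = 1 + (A-1)^2/(2A) * ln((A-1)/(A+1))
xi = 1 + (17-1)^2/(2*17) * ln((17-1)/(17 +1))
xi = 0.11316

0.11316


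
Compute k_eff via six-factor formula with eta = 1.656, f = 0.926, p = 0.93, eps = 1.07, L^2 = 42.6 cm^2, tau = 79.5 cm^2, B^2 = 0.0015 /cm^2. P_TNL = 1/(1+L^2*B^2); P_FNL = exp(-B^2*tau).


k_inf = eta*f*p*eps = 1.656*0.926*0.93*1.07 = 1.525942
P_TNL = 1/(1 + L^2*B^2) = 1/(1 + 42.6*0.0015) = 0.9399380
P_FNL = exp(-B^2*tau) = exp(-0.0015*79.5) = 0.8875859
k_eff = k_inf * P_TNL * P_FNL = 1.525942 * 0.9399380 * 0.8875859
k_eff = 1.2731

1.2731


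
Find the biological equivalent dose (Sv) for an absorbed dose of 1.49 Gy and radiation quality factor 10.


H = D * Q
H = 1.49 * 10
H = 14.900 Sv

14.900


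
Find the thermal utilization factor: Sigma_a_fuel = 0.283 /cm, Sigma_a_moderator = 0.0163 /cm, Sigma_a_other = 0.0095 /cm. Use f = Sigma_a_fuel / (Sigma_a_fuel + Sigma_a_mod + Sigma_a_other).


f = Sigma_a_fuel / (Sigma_a_fuel + Sigma_a_mod + Sigma_a_other)
f = 0.283 / (0.283 + 0.0163 + 0.0095)
f = 0.91645

0.91645


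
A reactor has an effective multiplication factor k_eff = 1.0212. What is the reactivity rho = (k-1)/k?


rho = (k_eff - 1) / k_eff
rho = (1.0212 - 1) / 1.0212
rho = 0.020760

0.020760


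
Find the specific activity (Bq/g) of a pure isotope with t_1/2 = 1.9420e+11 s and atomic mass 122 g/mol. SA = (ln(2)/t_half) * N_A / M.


lambda = ln(2) / t_half = ln(2) / 1.9420e+11 = 3.569244e-12 /s
SA = lambda * N_A / M
SA = 3.569244e-12 * 6.022e23 / 122
SA = 1.7618e+10 Bq/g

1.7618e+10


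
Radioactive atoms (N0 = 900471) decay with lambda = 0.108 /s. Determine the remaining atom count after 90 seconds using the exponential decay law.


N = N0 * exp(-lambda * t)
N = 900471 * exp(-0.108 * 90)
N = 54.091

54.091


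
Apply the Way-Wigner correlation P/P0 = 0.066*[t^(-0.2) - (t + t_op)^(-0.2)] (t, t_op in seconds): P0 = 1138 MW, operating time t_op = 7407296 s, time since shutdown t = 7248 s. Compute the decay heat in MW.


P/P0 = 0.066 * [t^(-0.2) - (t + t_op)^(-0.2)]
P/P0 = 0.066 * [7248^(-0.2) - (7248 + 7407296)^(-0.2)]
P/P0 = 0.066 * [0.1690271 - 0.04226522] = 0.008366284
P = 1138 * 0.008366284 = 9.5208 MW

9.5208


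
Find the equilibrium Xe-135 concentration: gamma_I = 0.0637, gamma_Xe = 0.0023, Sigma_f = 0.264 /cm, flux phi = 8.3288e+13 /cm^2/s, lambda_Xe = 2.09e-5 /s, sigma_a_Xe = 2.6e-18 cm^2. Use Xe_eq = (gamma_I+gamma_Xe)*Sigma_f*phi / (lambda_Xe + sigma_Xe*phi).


Xe_eq = (gamma_I + gamma_Xe) * Sigma_f * phi / (lambda_Xe + sigma_Xe * phi)
Numerator = (0.0637 + 0.0023) * 0.264 * 8.3288e+13 = 1.451210e+12
Denominator = 2.09e-5 + 2.6e-18 * 8.3288e+13 = 2.374488e-04
Xe_eq = 1.451210e+12 / 2.374488e-04 = 6.1117e+15 /cm^3

6.1117e+15


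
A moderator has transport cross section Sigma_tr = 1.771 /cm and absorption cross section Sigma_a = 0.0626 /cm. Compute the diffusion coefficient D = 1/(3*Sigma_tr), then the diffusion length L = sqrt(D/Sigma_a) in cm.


D = 1 / (3 * Sigma_tr) = 1 / (3 * 1.771) = 0.1882176 cm
L = sqrt(D / Sigma_a)
L = sqrt(0.1882176 / 0.0626)
L = 1.7340 cm

1.7340


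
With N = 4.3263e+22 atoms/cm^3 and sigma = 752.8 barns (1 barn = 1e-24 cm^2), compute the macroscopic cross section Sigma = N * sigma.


Sigma = N * sigma_barns * 1e-24
Sigma = 4.3263e+22 * 752.8 * 1e-24
Sigma = 32.568 /cm

32.568


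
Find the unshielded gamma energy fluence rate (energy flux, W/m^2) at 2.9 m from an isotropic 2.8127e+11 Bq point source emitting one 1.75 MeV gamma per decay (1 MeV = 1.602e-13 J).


psi = A * E * 1.602e-13 / (4*pi*r^2)
psi = 2.8127e+11 * 1.75 * 1.602e-13 / (4*pi*2.9^2)
psi = 7.4614e-04 W/m^2

7.4614e-04


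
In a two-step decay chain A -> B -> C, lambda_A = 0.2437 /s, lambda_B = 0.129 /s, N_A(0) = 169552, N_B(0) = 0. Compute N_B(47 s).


N_B(t) = lambda_A * N_A0 / (lambda_B - lambda_A) * [exp(-lambda_A*t) - exp(-lambda_B*t)]
exp(-0.2437*47) = 1.060802e-05; exp(-0.129*47) = 0.002327408
N_B = 0.2437 * 169552 / (0.129 - 0.2437) * (1.060802e-05 - 0.002327408)
N_B = 834.61

834.61


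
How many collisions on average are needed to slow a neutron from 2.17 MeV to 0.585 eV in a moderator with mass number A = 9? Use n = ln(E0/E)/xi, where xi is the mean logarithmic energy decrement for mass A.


xi = 1 + (A-1)^2/(2A)*ln((A-1)/(A+1)) = 0.2066007 (for A = 9)
n = ln(E0/E) / xi
n = ln(2.17e6 / 0.585) / 0.2066007
n = ln(3.709402e+06) / 0.2066007 = 73.216

73.216


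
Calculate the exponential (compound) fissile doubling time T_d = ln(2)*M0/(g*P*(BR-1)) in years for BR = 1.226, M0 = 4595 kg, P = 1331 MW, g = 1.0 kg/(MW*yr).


Breeding gain G = BR - 1 = 1.226 - 1 = 0.226
Fissile production rate = g * P * G = 1.0 * 1331 * 0.226 = 300.806 kg/yr
T_d = ln(2) * M0 / (g * P * G)
T_d = ln(2) * 4595 / 300.806 = 10.588 yr

10.588


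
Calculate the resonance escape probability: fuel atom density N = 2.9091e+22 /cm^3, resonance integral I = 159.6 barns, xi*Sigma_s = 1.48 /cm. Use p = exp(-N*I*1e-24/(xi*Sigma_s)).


p = exp(-N * I * 1e-24 / (xi*Sigma_s))
p = exp(-2.9091e+22 * 159.6 * 1e-24 / 1.48)
p = 0.043408

0.043408


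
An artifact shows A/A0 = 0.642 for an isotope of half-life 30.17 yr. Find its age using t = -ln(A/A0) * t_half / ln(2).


lambda = ln(2) / t_half = ln(2) / 30.17 = 0.02297472 /yr
t = -ln(A/A0) / lambda
t = -ln(0.642) / 0.02297472
t = 19.289 yr

19.289


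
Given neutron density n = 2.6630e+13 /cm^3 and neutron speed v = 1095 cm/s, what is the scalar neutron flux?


phi = n * v
phi = 2.6630e+13 * 1095
phi = 2.9160e+16 /cm^2/s

2.9160e+16


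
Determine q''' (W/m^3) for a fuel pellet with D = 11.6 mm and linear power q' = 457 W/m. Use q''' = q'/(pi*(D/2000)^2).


r = D / 2 / 1000 = 11.6 / 2 / 1000 = 0.0058 m
q''' = q' / (pi * r^2)
q''' = 457 / (pi * 0.0058^2)
q''' = 4.3242e+06 W/m^3

4.3242e+06


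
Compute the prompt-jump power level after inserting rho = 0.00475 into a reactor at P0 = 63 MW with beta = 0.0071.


P1/P0 = beta / (beta - rho)
P1/P0 = 0.0071 / (0.0071 - 0.00475) = 3.021277
P1 = 63 * 3.021277 = 190.34 MW

190.34


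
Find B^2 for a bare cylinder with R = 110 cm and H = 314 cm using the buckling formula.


B^2 = (2.405/R)^2 + (pi/H)^2
B^2 = (2.405/110)^2 + (pi/314)^2
B^2 = 5.7812e-04 /cm^2

5.7812e-04


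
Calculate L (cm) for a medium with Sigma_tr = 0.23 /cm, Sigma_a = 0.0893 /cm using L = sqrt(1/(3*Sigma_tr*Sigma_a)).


D = 1 / (3 * Sigma_tr) = 1 / (3 * 0.23) = 1.449275 cm
L = sqrt(D / Sigma_a)
L = sqrt(1.449275 / 0.0893)
L = 4.0286 cm

4.0286


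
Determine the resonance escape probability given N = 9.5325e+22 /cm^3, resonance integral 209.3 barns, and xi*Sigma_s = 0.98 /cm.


p = exp(-N * I * 1e-24 / (xi*Sigma_s))
p = exp(-9.5325e+22 * 209.3 * 1e-24 / 0.98)
p = 1.4399e-09

1.4399e-09


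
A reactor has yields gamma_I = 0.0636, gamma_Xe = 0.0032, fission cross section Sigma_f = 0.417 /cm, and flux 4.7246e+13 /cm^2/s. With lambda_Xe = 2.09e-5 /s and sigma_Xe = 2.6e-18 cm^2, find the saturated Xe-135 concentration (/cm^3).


Xe_eq = (gamma_I + gamma_Xe) * Sigma_f * phi / (lambda_Xe + sigma_Xe * phi)
Numerator = (0.0636 + 0.0032) * 0.417 * 4.7246e+13 = 1.316066e+12
Denominator = 2.09e-5 + 2.6e-18 * 4.7246e+13 = 1.437396e-04
Xe_eq = 1.316066e+12 / 1.437396e-04 = 9.1559e+15 /cm^3

9.1559e+15


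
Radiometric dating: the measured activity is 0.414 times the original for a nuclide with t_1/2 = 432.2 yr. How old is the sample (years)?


lambda = ln(2) / t_half = ln(2) / 432.2 = 0.001603765 /yr
t = -ln(A/A0) / lambda
t = -ln(0.414) / 0.001603765
t = 549.89 yr

549.89


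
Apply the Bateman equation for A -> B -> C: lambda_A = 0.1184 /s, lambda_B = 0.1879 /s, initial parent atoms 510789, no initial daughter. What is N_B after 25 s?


N_B(t) = lambda_A * N_A0 / (lambda_B - lambda_A) * [exp(-lambda_A*t) - exp(-lambda_B*t)]
exp(-0.1184*25) = 0.05181892; exp(-0.1879*25) = 0.009118044
N_B = 0.1184 * 510789 / (0.1879 - 0.1184) * (0.05181892 - 0.009118044)
N_B = 37157

37157


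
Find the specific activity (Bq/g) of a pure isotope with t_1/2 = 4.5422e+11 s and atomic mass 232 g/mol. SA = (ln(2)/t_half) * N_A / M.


lambda = ln(2) / t_half = ln(2) / 4.5422e+11 = 1.526016e-12 /s
SA = lambda * N_A / M
SA = 1.526016e-12 * 6.022e23 / 232
SA = 3.9611e+09 Bq/g

3.9611e+09


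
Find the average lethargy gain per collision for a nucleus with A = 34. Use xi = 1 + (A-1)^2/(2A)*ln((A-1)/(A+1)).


xi = 1 + (A-1)^2/(2A) * ln((A-1)/(A+1))
xi = 1 + (34-1)^2/(2*34) * ln((34-1)/(34 +1))
xi = 0.057687

0.057687


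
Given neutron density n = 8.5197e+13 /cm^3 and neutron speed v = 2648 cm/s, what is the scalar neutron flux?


phi = n * v
phi = 8.5197e+13 * 2648
phi = 2.2560e+17 /cm^2/s

2.2560e+17


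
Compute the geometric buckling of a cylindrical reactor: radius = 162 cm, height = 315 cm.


B^2 = (2.405/R)^2 + (pi/H)^2
B^2 = (2.405/162)^2 + (pi/315)^2
B^2 = 3.1986e-04 /cm^2

3.1986e-04


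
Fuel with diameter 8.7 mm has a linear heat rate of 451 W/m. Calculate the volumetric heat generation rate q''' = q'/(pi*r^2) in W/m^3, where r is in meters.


r = D / 2 / 1000 = 8.7 / 2 / 1000 = 0.00435 m
q''' = q' / (pi * r^2)
q''' = 451 / (pi * 0.00435^2)
q''' = 7.5866e+06 W/m^3

7.5866e+06


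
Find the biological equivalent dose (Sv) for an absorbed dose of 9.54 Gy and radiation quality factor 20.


H = D * Q
H = 9.54 * 20
H = 190.80 Sv

190.80


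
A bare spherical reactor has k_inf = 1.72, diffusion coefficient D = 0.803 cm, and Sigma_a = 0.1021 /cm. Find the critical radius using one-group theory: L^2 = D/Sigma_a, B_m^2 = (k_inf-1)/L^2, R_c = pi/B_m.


L^2 = D / Sigma_a = 0.803 / 0.1021 = 7.864838 cm^2
B_m^2 = (k_inf - 1) / L^2 = (1.72 - 1) / 7.864838 = 0.09154670 /cm^2
For a bare sphere: B_g = pi/R, so R_c = pi / sqrt(B_m^2)
R_c = pi / sqrt(0.09154670) = 10.383 cm

10.383


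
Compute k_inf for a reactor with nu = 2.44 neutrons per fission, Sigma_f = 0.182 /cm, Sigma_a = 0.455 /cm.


k_inf = nu * Sigma_f / Sigma_a
k_inf = 2.44 * 0.182 / 0.455
k_inf = 0.97600

0.97600


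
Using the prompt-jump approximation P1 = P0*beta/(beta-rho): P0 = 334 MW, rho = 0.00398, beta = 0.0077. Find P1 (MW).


P1/P0 = beta / (beta - rho)
P1/P0 = 0.0077 / (0.0077 - 0.00398) = 2.069892
P1 = 334 * 2.069892 = 691.34 MW

691.34


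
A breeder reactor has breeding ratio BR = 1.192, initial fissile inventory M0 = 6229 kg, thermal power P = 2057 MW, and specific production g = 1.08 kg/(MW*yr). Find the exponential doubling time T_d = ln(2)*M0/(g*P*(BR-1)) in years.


Breeding gain G = BR - 1 = 1.192 - 1 = 0.192
Fissile production rate = g * P * G = 1.08 * 2057 * 0.192 = 426.53952 kg/yr
T_d = ln(2) * M0 / (g * P * G)
T_d = ln(2) * 6229 / 426.53952 = 10.122 yr

10.122


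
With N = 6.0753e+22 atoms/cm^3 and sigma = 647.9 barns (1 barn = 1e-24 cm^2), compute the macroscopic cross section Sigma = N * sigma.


Sigma = N * sigma_barns * 1e-24
Sigma = 6.0753e+22 * 647.9 * 1e-24
Sigma = 39.362 /cm

39.362


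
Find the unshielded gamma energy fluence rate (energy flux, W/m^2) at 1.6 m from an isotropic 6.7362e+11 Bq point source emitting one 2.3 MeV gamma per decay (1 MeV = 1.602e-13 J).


psi = A * E * 1.602e-13 / (4*pi*r^2)
psi = 6.7362e+11 * 2.3 * 1.602e-13 / (4*pi*1.6^2)
psi = 0.0077153 W/m^2

0.0077153


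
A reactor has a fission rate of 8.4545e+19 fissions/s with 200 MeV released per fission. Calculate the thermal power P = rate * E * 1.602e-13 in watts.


P = fission_rate * E_MeV * 1.602e-13
P = 8.4545e+19 * 200 * 1.602e-13
P = 2.7088e+09 W

2.7088e+09


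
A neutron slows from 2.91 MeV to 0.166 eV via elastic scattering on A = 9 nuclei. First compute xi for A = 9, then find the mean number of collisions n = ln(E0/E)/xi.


xi = 1 + (A-1)^2/(2A)*ln((A-1)/(A+1)) = 0.2066007 (for A = 9)
n = ln(E0/E) / xi
n = ln(2.91e6 / 0.166) / 0.2066007
n = ln(1.753012e+07) / 0.2066007 = 80.733

80.733


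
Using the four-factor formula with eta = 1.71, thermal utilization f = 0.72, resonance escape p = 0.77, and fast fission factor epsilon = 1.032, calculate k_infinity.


k_inf = eta * f * p * epsilon
k_inf = 1.71 * 0.72 * 0.77 * 1.032
k_inf = 0.97836

0.97836


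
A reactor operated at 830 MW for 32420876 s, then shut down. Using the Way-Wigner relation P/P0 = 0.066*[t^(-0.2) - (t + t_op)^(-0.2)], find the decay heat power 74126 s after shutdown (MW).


P/P0 = 0.066 * [t^(-0.2) - (t + t_op)^(-0.2)]
P/P0 = 0.066 * [74126^(-0.2) - (74126 + 32420876)^(-0.2)]
P/P0 = 0.066 * [0.1061710 - 0.03145116] = 0.004931509
P = 830 * 0.004931509 = 4.0932 MW

4.0932


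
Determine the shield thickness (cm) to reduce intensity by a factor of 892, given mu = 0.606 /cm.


x = ln(factor) / mu
x = ln(892) / 0.606
x = 11.210 cm

11.210


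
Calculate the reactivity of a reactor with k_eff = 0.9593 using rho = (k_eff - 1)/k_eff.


rho = (k_eff - 1) / k_eff
rho = (0.9593 - 1) / 0.9593
rho = -0.042427

-0.042427


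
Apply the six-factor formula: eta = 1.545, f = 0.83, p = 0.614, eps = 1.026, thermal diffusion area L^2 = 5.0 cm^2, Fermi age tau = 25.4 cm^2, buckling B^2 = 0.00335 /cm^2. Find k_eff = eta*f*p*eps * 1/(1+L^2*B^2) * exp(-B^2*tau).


k_inf = eta*f*p*eps = 1.545*0.83*0.614*1.026 = 0.8078343
P_TNL = 1/(1 + L^2*B^2) = 1/(1 + 5.0*0.00335) = 0.9835259
P_FNL = exp(-B^2*tau) = exp(-0.00335*25.4) = 0.9184296
k_eff = k_inf * P_TNL * P_FNL = 0.8078343 * 0.9835259 * 0.9184296
k_eff = 0.72972

0.72972


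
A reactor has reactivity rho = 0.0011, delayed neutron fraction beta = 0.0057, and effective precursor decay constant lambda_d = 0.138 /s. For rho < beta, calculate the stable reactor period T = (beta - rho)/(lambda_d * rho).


T = (beta - rho) / (lambda_d * rho)
T = (0.0057 - 0.0011) / (0.138 * 0.0011)
T = 30.303 s

30.303


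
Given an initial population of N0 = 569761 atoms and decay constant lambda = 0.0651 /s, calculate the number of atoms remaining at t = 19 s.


N = N0 * exp(-lambda * t)
N = 569761 * exp(-0.0651 * 19)
N = 165392

165392


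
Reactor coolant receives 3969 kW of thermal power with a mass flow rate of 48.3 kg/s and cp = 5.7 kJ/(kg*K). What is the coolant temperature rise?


dT = Q / (m_dot * cp)
dT = 3969 / (48.3 * 5.7)
dT = 14.416 C

14.416


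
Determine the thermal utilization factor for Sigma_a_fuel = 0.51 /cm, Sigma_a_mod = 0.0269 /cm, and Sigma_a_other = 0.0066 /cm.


f = Sigma_a_fuel / (Sigma_a_fuel + Sigma_a_mod + Sigma_a_other)
f = 0.51 / (0.51 + 0.0269 + 0.0066)
f = 0.93836

0.93836


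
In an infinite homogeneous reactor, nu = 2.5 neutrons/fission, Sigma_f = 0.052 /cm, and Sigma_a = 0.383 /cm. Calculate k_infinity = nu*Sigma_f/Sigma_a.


k_inf = nu * Sigma_f / Sigma_a
k_inf = 2.5 * 0.052 / 0.383
k_inf = 0.33943

0.33943


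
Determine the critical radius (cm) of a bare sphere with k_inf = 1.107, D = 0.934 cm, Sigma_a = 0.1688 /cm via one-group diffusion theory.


L^2 = D / Sigma_a = 0.934 / 0.1688 = 5.533175 cm^2
B_m^2 = (k_inf - 1) / L^2 = (1.107 - 1) / 5.533175 = 0.01933790 /cm^2
For a bare sphere: B_g = pi/R, so R_c = pi / sqrt(B_m^2)
R_c = pi / sqrt(0.01933790) = 22.592 cm

22.592


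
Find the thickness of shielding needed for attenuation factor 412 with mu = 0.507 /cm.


x = ln(factor) / mu
x = ln(412) / 0.507
x = 11.876 cm

11.876


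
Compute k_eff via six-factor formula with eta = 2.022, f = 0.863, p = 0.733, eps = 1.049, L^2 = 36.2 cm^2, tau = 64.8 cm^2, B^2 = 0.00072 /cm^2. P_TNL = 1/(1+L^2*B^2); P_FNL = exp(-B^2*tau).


k_inf = eta*f*p*eps = 2.022*0.863*0.733*1.049 = 1.341749
P_TNL = 1/(1 + L^2*B^2) = 1/(1 + 36.2*0.00072) = 0.9745981
P_FNL = exp(-B^2*tau) = exp(-0.00072*64.8) = 0.9544157
k_eff = k_inf * P_TNL * P_FNL = 1.341749 * 0.9745981 * 0.9544157
k_eff = 1.2481

1.2481


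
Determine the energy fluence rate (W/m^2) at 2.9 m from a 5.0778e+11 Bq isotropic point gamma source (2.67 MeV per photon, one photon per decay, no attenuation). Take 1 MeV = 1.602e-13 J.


psi = A * E * 1.602e-13 / (4*pi*r^2)
psi = 5.0778e+11 * 2.67 * 1.602e-13 / (4*pi*2.9^2)
psi = 0.0020551 W/m^2

0.0020551


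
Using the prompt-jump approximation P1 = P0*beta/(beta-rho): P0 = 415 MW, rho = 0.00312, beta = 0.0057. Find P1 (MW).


P1/P0 = beta / (beta - rho)
P1/P0 = 0.0057 / (0.0057 - 0.00312) = 2.209302
P1 = 415 * 2.209302 = 916.86 MW

916.86


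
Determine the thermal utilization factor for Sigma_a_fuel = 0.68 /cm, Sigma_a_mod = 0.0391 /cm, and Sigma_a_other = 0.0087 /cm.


f = Sigma_a_fuel / (Sigma_a_fuel + Sigma_a_mod + Sigma_a_other)
f = 0.68 / (0.68 + 0.0391 + 0.0087)
f = 0.93432

0.93432


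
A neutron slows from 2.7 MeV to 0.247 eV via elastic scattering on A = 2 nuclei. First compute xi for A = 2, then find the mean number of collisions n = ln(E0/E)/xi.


xi = 1 + (A-1)^2/(2A)*ln((A-1)/(A+1)) = 0.7253469 (for A = 2)
n = ln(E0/E) / xi
n = ln(2.7e6 / 0.247) / 0.7253469
n = ln(1.093117e+07) / 0.7253469 = 22.344

22.344


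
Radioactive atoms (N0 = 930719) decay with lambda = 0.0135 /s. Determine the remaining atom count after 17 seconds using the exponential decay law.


N = N0 * exp(-lambda * t)
N = 930719 * exp(-0.0135 * 17)
N = 739857

739857


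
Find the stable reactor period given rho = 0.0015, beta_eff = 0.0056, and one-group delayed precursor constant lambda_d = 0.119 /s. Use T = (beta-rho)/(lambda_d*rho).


T = (beta - rho) / (lambda_d * rho)
T = (0.0056 - 0.0015) / (0.119 * 0.0015)
T = 22.969 s

22.969


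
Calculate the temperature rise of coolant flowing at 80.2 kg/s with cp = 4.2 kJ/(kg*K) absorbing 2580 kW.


dT = Q / (m_dot * cp)
dT = 2580 / (80.2 * 4.2)
dT = 7.6594 C

7.6594


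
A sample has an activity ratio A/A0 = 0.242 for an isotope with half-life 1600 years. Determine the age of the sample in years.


lambda = ln(2) / t_half = ln(2) / 1600 = 4.332170e-04 /yr
t = -ln(A/A0) / lambda
t = -ln(0.242) / 4.332170e-04
t = 3275.1 yr

3275.1


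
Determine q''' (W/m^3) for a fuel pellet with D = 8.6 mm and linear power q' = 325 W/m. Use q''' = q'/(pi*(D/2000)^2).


r = D / 2 / 1000 = 8.6 / 2 / 1000 = 0.0043 m
q''' = q' / (pi * r^2)
q''' = 325 / (pi * 0.0043^2)
q''' = 5.5950e+06 W/m^3

5.5950e+06


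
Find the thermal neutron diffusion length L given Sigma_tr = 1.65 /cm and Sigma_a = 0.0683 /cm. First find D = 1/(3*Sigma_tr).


D = 1 / (3 * Sigma_tr) = 1 / (3 * 1.65) = 0.2020202 cm
L = sqrt(D / Sigma_a)
L = sqrt(0.2020202 / 0.0683)
L = 1.7198 cm

1.7198


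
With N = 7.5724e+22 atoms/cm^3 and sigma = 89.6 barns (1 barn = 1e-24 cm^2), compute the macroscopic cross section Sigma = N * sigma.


Sigma = N * sigma_barns * 1e-24
Sigma = 7.5724e+22 * 89.6 * 1e-24
Sigma = 6.7849 /cm

6.7849


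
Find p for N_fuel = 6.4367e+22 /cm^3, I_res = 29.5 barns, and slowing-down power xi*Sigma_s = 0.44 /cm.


p = exp(-N * I * 1e-24 / (xi*Sigma_s))
p = exp(-6.4367e+22 * 29.5 * 1e-24 / 0.44)
p = 0.013360

0.013360


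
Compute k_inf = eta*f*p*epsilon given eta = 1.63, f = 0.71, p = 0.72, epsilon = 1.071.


k_inf = eta * f * p * epsilon
k_inf = 1.63 * 0.71 * 0.72 * 1.071
k_inf = 0.89242

0.89242


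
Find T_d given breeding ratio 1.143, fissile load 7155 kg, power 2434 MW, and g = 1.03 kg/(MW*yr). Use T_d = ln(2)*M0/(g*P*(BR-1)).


Breeding gain G = BR - 1 = 1.143 - 1 = 0.143
Fissile production rate = g * P * G = 1.03 * 2434 * 0.143 = 358.50386 kg/yr
T_d = ln(2) * M0 / (g * P * G)
T_d = ln(2) * 7155 / 358.50386 = 13.834 yr

13.834


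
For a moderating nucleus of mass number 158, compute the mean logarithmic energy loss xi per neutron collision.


xi = 1 + (A-1)^2/(2A) * ln((A-1)/(A+1))
xi = 1 + (158-1)^2/(2*158) * ln((158-1)/(158 +1))
xi = 0.012605

0.012605


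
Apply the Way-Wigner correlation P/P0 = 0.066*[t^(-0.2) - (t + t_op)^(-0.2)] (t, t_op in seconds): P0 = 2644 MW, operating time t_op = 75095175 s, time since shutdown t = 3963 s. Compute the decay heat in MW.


P/P0 = 0.066 * [t^(-0.2) - (t + t_op)^(-0.2)]
P/P0 = 0.066 * [3963^(-0.2) - (3963 + 75095175)^(-0.2)]
P/P0 = 0.066 * [0.1907195 - 0.02659947] = 0.01083192
P = 2644 * 0.01083192 = 28.640 MW

28.640


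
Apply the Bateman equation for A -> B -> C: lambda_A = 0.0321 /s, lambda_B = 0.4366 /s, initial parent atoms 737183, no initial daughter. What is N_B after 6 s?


N_B(t) = lambda_A * N_A0 / (lambda_B - lambda_A) * [exp(-lambda_A*t) - exp(-lambda_B*t)]
exp(-0.0321*6) = 0.8248118; exp(-0.4366*6) = 0.07283199
N_B = 0.0321 * 737183 / (0.4366 - 0.0321) * (0.8248118 - 0.07283199)
N_B = 43991

43991


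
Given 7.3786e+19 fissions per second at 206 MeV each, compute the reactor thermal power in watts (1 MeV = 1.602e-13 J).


P = fission_rate * E_MeV * 1.602e-13
P = 7.3786e+19 * 206 * 1.602e-13
P = 2.4350e+09 W

2.4350e+09


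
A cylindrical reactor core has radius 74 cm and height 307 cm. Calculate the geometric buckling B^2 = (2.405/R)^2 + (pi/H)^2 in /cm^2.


B^2 = (2.405/R)^2 + (pi/H)^2
B^2 = (2.405/74)^2 + (pi/307)^2
B^2 = 0.0011610 /cm^2

0.0011610


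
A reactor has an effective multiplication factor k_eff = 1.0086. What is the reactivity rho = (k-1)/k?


rho = (k_eff - 1) / k_eff
rho = (1.0086 - 1) / 1.0086
rho = 0.0085267

0.0085267


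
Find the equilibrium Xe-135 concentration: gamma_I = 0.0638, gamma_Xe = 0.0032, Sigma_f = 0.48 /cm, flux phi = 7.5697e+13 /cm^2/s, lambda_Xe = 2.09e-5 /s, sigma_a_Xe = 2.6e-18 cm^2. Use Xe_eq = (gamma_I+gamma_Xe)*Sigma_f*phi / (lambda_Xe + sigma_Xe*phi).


Xe_eq = (gamma_I + gamma_Xe) * Sigma_f * phi / (lambda_Xe + sigma_Xe * phi)
Numerator = (0.0638 + 0.0032) * 0.48 * 7.5697e+13 = 2.434416e+12
Denominator = 2.09e-5 + 2.6e-18 * 7.5697e+13 = 2.177122e-04
Xe_eq = 2.434416e+12 / 2.177122e-04 = 1.1182e+16 /cm^3

1.1182e+16


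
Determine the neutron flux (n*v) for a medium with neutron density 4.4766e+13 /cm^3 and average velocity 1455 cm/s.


phi = n * v
phi = 4.4766e+13 * 1455
phi = 6.5135e+16 /cm^2/s

6.5135e+16


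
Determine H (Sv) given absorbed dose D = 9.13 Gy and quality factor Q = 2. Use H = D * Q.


H = D * Q
H = 9.13 * 2
H = 18.260 Sv

18.260


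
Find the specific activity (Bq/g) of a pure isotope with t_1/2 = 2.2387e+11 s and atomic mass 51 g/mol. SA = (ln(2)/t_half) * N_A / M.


lambda = ln(2) / t_half = ln(2) / 2.2387e+11 = 3.096204e-12 /s
SA = lambda * N_A / M
SA = 3.096204e-12 * 6.022e23 / 51
SA = 3.6559e+10 Bq/g

3.6559e+10


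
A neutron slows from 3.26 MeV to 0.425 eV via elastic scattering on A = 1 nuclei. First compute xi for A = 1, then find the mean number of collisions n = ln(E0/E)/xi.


xi = 1 + (A-1)^2/(2A)*ln((A-1)/(A+1)) = 1 (for A = 1)
n = ln(E0/E) / xi
n = ln(3.26e6 / 0.425) / 1
n = ln(7.670588e+06) / 1 = 15.853

15.853


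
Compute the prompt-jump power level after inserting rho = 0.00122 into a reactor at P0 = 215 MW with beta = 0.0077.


P1/P0 = beta / (beta - rho)
P1/P0 = 0.0077 / (0.0077 - 0.00122) = 1.188272
P1 = 215 * 1.188272 = 255.48 MW

255.48


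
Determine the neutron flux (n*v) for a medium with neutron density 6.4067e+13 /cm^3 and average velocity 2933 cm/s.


phi = n * v
phi = 6.4067e+13 * 2933
phi = 1.8791e+17 /cm^2/s

1.8791e+17


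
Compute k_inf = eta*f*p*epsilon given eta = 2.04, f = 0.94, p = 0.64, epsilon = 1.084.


k_inf = eta * f * p * epsilon
k_inf = 2.04 * 0.94 * 0.64 * 1.084
k_inf = 1.3304

1.3304


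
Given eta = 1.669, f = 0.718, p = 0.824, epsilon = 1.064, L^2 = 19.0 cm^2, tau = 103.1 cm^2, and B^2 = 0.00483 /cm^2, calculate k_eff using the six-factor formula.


k_inf = eta*f*p*eps = 1.669*0.718*0.824*1.064 = 1.050630
P_TNL = 1/(1 + L^2*B^2) = 1/(1 + 19.0*0.00483) = 0.9159438
P_FNL = exp(-B^2*tau) = exp(-0.00483*103.1) = 0.6077613
k_eff = k_inf * P_TNL * P_FNL = 1.050630 * 0.9159438 * 0.6077613
k_eff = 0.58486

0.58486


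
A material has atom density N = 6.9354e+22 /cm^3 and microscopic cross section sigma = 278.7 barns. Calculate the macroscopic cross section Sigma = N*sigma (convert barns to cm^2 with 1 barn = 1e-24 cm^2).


Sigma = N * sigma_barns * 1e-24
Sigma = 6.9354e+22 * 278.7 * 1e-24
Sigma = 19.329 /cm

19.329


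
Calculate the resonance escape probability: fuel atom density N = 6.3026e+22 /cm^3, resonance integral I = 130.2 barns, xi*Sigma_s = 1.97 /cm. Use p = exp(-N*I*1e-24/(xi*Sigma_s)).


p = exp(-N * I * 1e-24 / (xi*Sigma_s))
p = exp(-6.3026e+22 * 130.2 * 1e-24 / 1.97)
p = 0.015522

0.015522


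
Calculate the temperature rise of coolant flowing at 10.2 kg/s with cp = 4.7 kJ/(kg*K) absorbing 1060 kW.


dT = Q / (m_dot * cp)
dT = 1060 / (10.2 * 4.7)
dT = 22.111 C

22.111


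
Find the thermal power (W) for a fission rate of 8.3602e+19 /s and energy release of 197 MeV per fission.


P = fission_rate * E_MeV * 1.602e-13
P = 8.3602e+19 * 197 * 1.602e-13
P = 2.6384e+09 W

2.6384e+09


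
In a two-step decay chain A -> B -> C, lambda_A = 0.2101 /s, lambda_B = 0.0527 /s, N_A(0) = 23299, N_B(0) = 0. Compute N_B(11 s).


N_B(t) = lambda_A * N_A0 / (lambda_B - lambda_A) * [exp(-lambda_A*t) - exp(-lambda_B*t)]
exp(-0.2101*11) = 0.09915212; exp(-0.0527*11) = 0.5600664
N_B = 0.2101 * 23299 / (0.0527 - 0.2101) * (0.09915212 - 0.5600664)
N_B = 14334

14334


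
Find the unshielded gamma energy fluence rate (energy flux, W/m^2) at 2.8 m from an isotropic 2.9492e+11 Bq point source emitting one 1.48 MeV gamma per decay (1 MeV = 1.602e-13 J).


psi = A * E * 1.602e-13 / (4*pi*r^2)
psi = 2.9492e+11 * 1.48 * 1.602e-13 / (4*pi*2.8^2)
psi = 7.0975e-04 W/m^2

7.0975e-04


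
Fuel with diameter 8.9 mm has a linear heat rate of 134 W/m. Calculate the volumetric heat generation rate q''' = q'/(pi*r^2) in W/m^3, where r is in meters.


r = D / 2 / 1000 = 8.9 / 2 / 1000 = 0.00445 m
q''' = q' / (pi * r^2)
q''' = 134 / (pi * 0.00445^2)
q''' = 2.1539e+06 W/m^3

2.1539e+06


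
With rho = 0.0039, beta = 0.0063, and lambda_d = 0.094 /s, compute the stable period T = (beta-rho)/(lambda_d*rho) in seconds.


T = (beta - rho) / (lambda_d * rho)
T = (0.0063 - 0.0039) / (0.094 * 0.0039)
T = 6.5466 s

6.5466


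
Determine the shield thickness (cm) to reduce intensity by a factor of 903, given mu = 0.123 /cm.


x = ln(factor) / mu
x = ln(903) / 0.123
x = 55.331 cm

55.331


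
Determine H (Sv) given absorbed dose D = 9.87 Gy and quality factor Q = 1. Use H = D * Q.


H = D * Q
H = 9.87 * 1
H = 9.8700 Sv

9.8700


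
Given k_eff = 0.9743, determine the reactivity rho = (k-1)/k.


rho = (k_eff - 1) / k_eff
rho = (0.9743 - 1) / 0.9743
rho = -0.026378

-0.026378


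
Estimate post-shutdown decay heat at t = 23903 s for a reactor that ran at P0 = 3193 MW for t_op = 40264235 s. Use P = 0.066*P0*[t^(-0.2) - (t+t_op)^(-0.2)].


P/P0 = 0.066 * [t^(-0.2) - (t + t_op)^(-0.2)]
P/P0 = 0.066 * [23903^(-0.2) - (23903 + 40264235)^(-0.2)]
P/P0 = 0.066 * [0.1331403 - 0.03012760] = 0.006798838
P = 3193 * 0.006798838 = 21.709 MW

21.709


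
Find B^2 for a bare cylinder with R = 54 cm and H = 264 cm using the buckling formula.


B^2 = (2.405/R)^2 + (pi/H)^2
B^2 = (2.405/54)^2 + (pi/264)^2
B^2 = 0.0021252 /cm^2

0.0021252


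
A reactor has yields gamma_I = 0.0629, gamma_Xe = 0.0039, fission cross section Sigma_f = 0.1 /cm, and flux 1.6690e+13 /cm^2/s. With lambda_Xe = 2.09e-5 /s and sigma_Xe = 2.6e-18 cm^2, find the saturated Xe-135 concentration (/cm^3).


Xe_eq = (gamma_I + gamma_Xe) * Sigma_f * phi / (lambda_Xe + sigma_Xe * phi)
Numerator = (0.0629 + 0.0039) * 0.1 * 1.6690e+13 = 1.114892e+11
Denominator = 2.09e-5 + 2.6e-18 * 1.6690e+13 = 6.429400e-05
Xe_eq = 1.114892e+11 / 6.429400e-05 = 1.7341e+15 /cm^3

1.7341e+15


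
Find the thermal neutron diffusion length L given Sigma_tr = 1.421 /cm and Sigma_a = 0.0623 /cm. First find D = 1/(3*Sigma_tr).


D = 1 / (3 * Sigma_tr) = 1 / (3 * 1.421) = 0.2345766 cm
L = sqrt(D / Sigma_a)
L = sqrt(0.2345766 / 0.0623)
L = 1.9404 cm

1.9404


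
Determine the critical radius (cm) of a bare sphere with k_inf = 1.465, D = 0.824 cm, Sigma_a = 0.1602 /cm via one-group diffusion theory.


L^2 = D / Sigma_a = 0.824 / 0.1602 = 5.143571 cm^2
B_m^2 = (k_inf - 1) / L^2 = (1.465 - 1) / 5.143571 = 0.09040412 /cm^2
For a bare sphere: B_g = pi/R, so R_c = pi / sqrt(B_m^2)
R_c = pi / sqrt(0.09040412) = 10.449 cm

10.449


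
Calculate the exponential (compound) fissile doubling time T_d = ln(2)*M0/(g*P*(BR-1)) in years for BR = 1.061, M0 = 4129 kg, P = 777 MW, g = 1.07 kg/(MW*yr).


Breeding gain G = BR - 1 = 1.061 - 1 = 0.061
Fissile production rate = g * P * G = 1.07 * 777 * 0.061 = 50.71479 kg/yr
T_d = ln(2) * M0 / (g * P * G)
T_d = ln(2) * 4129 / 50.71479 = 56.433 yr

56.433


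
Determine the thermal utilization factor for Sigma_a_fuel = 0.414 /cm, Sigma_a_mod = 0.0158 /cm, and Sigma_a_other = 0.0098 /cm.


f = Sigma_a_fuel / (Sigma_a_fuel + Sigma_a_mod + Sigma_a_other)
f = 0.414 / (0.414 + 0.0158 + 0.0098)
f = 0.94177

0.94177


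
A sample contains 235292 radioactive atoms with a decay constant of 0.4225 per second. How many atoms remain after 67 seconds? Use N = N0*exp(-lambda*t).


N = N0 * exp(-lambda * t)
N = 235292 * exp(-0.4225 * 67)
N = 1.1962e-07

1.1962e-07


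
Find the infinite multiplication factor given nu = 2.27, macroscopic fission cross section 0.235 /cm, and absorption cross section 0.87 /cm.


k_inf = nu * Sigma_f / Sigma_a
k_inf = 2.27 * 0.235 / 0.87
k_inf = 0.61316

0.61316


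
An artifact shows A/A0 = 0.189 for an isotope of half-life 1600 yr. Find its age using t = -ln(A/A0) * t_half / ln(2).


lambda = ln(2) / t_half = ln(2) / 1600 = 4.332170e-04 /yr
t = -ln(A/A0) / lambda
t = -ln(0.189) / 4.332170e-04
t = 3845.7 yr

3845.7


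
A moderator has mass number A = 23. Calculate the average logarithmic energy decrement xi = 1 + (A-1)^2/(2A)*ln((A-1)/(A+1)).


xi = 1 + (A-1)^2/(2A) * ln((A-1)/(A+1))
xi = 1 + (23-1)^2/(2*23) * ln((23-1)/(23 +1))
xi = 0.084489

0.084489


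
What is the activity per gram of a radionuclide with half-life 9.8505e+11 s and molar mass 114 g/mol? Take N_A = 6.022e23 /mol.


lambda = ln(2) / t_half = ln(2) / 9.8505e+11 = 7.036670e-13 /s
SA = lambda * N_A / M
SA = 7.036670e-13 * 6.022e23 / 114
SA = 3.7171e+09 Bq/g

3.7171e+09


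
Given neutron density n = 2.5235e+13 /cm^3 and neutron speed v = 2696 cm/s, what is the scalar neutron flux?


phi = n * v
phi = 2.5235e+13 * 2696
phi = 6.8034e+16 /cm^2/s

6.8034e+16


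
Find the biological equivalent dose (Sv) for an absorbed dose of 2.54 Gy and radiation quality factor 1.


H = D * Q
H = 2.54 * 1
H = 2.5400 Sv

2.5400


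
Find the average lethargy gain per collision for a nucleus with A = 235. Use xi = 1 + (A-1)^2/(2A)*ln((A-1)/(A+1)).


xi = 1 + (A-1)^2/(2A) * ln((A-1)/(A+1))
xi = 1 + (235-1)^2/(2*235) * ln((235-1)/(235 +1))
xi = 0.0084865

0.0084865


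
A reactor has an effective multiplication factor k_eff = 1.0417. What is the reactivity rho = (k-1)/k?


rho = (k_eff - 1) / k_eff
rho = (1.0417 - 1) / 1.0417
rho = 0.040031

0.040031


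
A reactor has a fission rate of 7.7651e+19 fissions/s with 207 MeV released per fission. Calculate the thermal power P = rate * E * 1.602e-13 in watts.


P = fission_rate * E_MeV * 1.602e-13
P = 7.7651e+19 * 207 * 1.602e-13
P = 2.5750e+09 W

2.5750e+09


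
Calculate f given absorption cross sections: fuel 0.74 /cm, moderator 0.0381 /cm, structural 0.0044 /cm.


f = Sigma_a_fuel / (Sigma_a_fuel + Sigma_a_mod + Sigma_a_other)
f = 0.74 / (0.74 + 0.0381 + 0.0044)
f = 0.94569

0.94569


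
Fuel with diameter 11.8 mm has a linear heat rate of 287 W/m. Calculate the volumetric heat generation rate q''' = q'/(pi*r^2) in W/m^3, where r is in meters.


r = D / 2 / 1000 = 11.8 / 2 / 1000 = 0.0059 m
q''' = q' / (pi * r^2)
q''' = 287 / (pi * 0.0059^2)
q''' = 2.6244e+06 W/m^3

2.6244e+06


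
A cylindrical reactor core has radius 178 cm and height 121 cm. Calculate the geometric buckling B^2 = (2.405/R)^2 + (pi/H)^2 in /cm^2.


B^2 = (2.405/R)^2 + (pi/H)^2
B^2 = (2.405/178)^2 + (pi/121)^2
B^2 = 8.5666e-04 /cm^2

8.5666e-04


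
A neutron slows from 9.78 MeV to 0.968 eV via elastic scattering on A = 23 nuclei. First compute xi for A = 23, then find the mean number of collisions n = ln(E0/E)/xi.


xi = 1 + (A-1)^2/(2A)*ln((A-1)/(A+1)) = 0.08448899 (for A = 23)
n = ln(E0/E) / xi
n = ln(9.78e6 / 0.968) / 0.08448899
n = ln(1.010331e+07) / 0.08448899 = 190.89

190.89


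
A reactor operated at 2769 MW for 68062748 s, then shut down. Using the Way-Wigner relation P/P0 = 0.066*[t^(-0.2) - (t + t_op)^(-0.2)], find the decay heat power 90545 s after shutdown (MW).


P/P0 = 0.066 * [t^(-0.2) - (t + t_op)^(-0.2)]
P/P0 = 0.066 * [90545^(-0.2) - (90545 + 68062748)^(-0.2)]
P/P0 = 0.066 * [0.1020063 - 0.02712081] = 0.004942442
P = 2769 * 0.004942442 = 13.686 MW

13.686


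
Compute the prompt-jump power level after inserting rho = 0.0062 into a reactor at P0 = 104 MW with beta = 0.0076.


P1/P0 = beta / (beta - rho)
P1/P0 = 0.0076 / (0.0076 - 0.0062) = 5.428571
P1 = 104 * 5.428571 = 564.57 MW

564.57


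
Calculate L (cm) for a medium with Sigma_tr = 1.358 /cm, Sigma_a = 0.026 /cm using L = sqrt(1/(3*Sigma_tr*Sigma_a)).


D = 1 / (3 * Sigma_tr) = 1 / (3 * 1.358) = 0.2454590 cm
L = sqrt(D / Sigma_a)
L = sqrt(0.2454590 / 0.026)
L = 3.0726 cm

3.0726


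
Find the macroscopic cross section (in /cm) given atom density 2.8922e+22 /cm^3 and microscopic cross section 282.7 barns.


Sigma = N * sigma_barns * 1e-24
Sigma = 2.8922e+22 * 282.7 * 1e-24
Sigma = 8.1762 /cm

8.1762


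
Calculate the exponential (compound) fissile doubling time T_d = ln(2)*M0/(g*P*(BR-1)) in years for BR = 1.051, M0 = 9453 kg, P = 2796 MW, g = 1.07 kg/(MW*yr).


Breeding gain G = BR - 1 = 1.051 - 1 = 0.051
Fissile production rate = g * P * G = 1.07 * 2796 * 0.051 = 152.57772 kg/yr
T_d = ln(2) * M0 / (g * P * G)
T_d = ln(2) * 9453 / 152.57772 = 42.944 yr

42.944


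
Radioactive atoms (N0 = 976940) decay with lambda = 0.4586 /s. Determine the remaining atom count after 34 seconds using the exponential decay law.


N = N0 * exp(-lambda * t)
N = 976940 * exp(-0.4586 * 34)
N = 0.16526

0.16526


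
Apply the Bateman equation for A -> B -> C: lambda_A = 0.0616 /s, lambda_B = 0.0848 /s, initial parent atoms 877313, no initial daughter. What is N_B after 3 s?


N_B(t) = lambda_A * N_A0 / (lambda_B - lambda_A) * [exp(-lambda_A*t) - exp(-lambda_B*t)]
exp(-0.0616*3) = 0.8312705; exp(-0.0848*3) = 0.7753816
N_B = 0.0616 * 877313 / (0.0848 - 0.0616) * (0.8312705 - 0.7753816)
N_B = 130189

130189


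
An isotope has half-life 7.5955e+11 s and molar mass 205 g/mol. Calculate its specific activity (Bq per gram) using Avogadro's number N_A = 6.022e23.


lambda = ln(2) / t_half = ln(2) / 7.5955e+11 = 9.125761e-13 /s
SA = lambda * N_A / M
SA = 9.125761e-13 * 6.022e23 / 205
SA = 2.6807e+09 Bq/g

2.6807e+09


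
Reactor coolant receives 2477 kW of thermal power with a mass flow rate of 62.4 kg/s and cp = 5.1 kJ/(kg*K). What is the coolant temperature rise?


dT = Q / (m_dot * cp)
dT = 2477 / (62.4 * 5.1)
dT = 7.7834 C

7.7834


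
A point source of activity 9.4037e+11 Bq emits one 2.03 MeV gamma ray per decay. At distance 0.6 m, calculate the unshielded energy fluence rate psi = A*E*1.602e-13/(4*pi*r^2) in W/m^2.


psi = A * E * 1.602e-13 / (4*pi*r^2)
psi = 9.4037e+11 * 2.03 * 1.602e-13 / (4*pi*0.6^2)
psi = 0.067600 W/m^2

0.067600


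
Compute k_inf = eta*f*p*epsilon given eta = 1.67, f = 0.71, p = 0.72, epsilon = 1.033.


k_inf = eta * f * p * epsilon
k_inf = 1.67 * 0.71 * 0.72 * 1.033
k_inf = 0.88188

0.88188


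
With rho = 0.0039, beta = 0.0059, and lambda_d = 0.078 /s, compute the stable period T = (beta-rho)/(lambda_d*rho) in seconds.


T = (beta - rho) / (lambda_d * rho)
T = (0.0059 - 0.0039) / (0.078 * 0.0039)
T = 6.5746 s

6.5746


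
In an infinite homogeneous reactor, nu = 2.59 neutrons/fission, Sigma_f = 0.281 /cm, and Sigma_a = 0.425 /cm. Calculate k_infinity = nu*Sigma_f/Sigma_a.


k_inf = nu * Sigma_f / Sigma_a
k_inf = 2.59 * 0.281 / 0.425
k_inf = 1.7124

1.7124


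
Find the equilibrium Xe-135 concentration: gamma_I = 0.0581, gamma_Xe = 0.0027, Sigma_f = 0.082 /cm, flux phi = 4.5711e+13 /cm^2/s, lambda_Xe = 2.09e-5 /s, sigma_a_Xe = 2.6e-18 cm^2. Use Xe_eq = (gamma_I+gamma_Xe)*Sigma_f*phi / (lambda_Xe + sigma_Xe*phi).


Xe_eq = (gamma_I + gamma_Xe) * Sigma_f * phi / (lambda_Xe + sigma_Xe * phi)
Numerator = (0.0581 + 0.0027) * 0.082 * 4.5711e+13 = 2.278968e+11
Denominator = 2.09e-5 + 2.6e-18 * 4.5711e+13 = 1.397486e-04
Xe_eq = 2.278968e+11 / 1.397486e-04 = 1.6308e+15 /cm^3

1.6308e+15


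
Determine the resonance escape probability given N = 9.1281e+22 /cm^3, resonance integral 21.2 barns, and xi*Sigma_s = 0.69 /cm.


p = exp(-N * I * 1e-24 / (xi*Sigma_s))
p = exp(-9.1281e+22 * 21.2 * 1e-24 / 0.69)
p = 0.060532

0.060532


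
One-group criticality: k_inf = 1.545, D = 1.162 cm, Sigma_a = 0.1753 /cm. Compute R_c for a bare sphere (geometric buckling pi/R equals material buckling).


L^2 = D / Sigma_a = 1.162 / 0.1753 = 6.628637 cm^2
B_m^2 = (k_inf - 1) / L^2 = (1.545 - 1) / 6.628637 = 0.08221901 /cm^2
For a bare sphere: B_g = pi/R, so R_c = pi / sqrt(B_m^2)
R_c = pi / sqrt(0.08221901) = 10.956 cm

10.956
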